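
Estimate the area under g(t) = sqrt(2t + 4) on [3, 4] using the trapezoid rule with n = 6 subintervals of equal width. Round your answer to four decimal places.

Δt = (4 − 3)/6 = 1/6.
g(3) ≈ 3.1623, g(19/6) ≈ 3.2146, g(10/3) ≈ 3.2660, g(3.5) ≈ 3.3166, g(11/3) ≈ 3.3665, g(23/6) ≈ 3.4157, g(4) ≈ 3.4641.
T_6 = (Δt/2)·[g(t_0) + 2g(t_1) + ... + 2g(t_{5}) + g(t_6)].
Sum ≈ 3.3154.

3.3154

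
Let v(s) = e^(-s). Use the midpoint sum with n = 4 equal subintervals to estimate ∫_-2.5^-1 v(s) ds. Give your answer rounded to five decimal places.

Δs = (-1 − (-2.5))/4 = 0.375.
Midpoints: -2.3125, -1.9375, -1.5625, -1.1875.
v(-2.3125) ≈ 10.09964, v(-1.9375) ≈ 6.94138, v(-1.5625) ≈ 4.77073, v(-1.1875) ≈ 3.27887.
Sum = Δs · [v(-2.3125) + v(-1.9375) + v(-1.5625) + v(-1.1875)].
Sum ≈ 9.40898.

9.40898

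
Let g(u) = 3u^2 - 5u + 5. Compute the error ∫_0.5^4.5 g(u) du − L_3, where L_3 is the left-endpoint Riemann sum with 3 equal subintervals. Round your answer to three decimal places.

Exact integral: ∫_0.5^4.5 g(u) du = 61.
L_3 ≈ 37.88889.
Error ≈ 61 − 37.88889 ≈ 23.111.

23.111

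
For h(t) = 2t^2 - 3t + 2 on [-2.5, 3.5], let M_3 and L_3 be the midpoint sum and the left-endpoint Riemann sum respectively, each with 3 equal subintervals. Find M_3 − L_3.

-18

M_3 = 38.
L_3 = 56.
M_3 − L_3 = -18.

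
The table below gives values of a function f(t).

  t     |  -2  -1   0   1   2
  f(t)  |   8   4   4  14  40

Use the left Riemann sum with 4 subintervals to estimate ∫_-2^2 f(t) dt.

Δt = 1.
Sum = 1·[8 + 4 + 4 + 14] = 30.

30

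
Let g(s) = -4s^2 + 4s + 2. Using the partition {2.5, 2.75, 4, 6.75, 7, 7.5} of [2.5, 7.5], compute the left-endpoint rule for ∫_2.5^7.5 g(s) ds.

Subinterval widths: 0.25, 1.25, 2.75, 0.25, 0.5.
Left endpoints: 2.5, 2.75, 4, 6.75, 7.
g(2.5) = -13, g(2.75) = -17.25, g(4) = -46, g(6.75) = -153.25, g(7) = -166.
Sum = Σ Δs_i · g(s_i).
Sum = -272.625.

-272.625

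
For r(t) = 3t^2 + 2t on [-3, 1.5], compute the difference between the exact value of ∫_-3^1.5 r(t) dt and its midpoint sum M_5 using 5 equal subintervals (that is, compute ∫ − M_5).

Exact integral: ∫_-3^1.5 r(t) dt = 23.625.
M_5 = 22.71375.
Error = 23.625 − 22.71375 = 0.91125.

0.91125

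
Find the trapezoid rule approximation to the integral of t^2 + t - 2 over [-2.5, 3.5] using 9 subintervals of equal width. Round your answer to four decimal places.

Δt = (3.5 − (-2.5))/9 = 2/3.
f(-2.5) = 1.75, f(-11/6) = -17/36, f(-7/6) = -65/36, f(-0.5) = -2.25, f(1/6) = -65/36, f(5/6) = -17/36, f(1.5) = 1.75, f(13/6) = 175/36, f(17/6) = 319/36, f(3.5) = 13.75.
T_9 = (Δt/2)·[f(t_0) + 2f(t_1) + ... + 2f(t_{8}) + f(t_9)].
Sum ≈ 10.9444.

10.9444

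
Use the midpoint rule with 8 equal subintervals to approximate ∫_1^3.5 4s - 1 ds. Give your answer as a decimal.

Δs = (3.5 − 1)/8 = 0.3125.
Midpoints: 1.15625, 1.46875, 1.78125, 2.09375, 2.40625, 2.71875, 3.03125, 3.34375.
f(1.15625) = 3.625, f(1.46875) = 4.875, f(1.78125) = 6.125, f(2.09375) = 7.375, f(2.40625) = 8.625, f(2.71875) = 9.875, f(3.03125) = 11.125, f(3.34375) = 12.375.
Sum = Δs · [f(1.15625) + f(1.46875) + f(1.78125) + ...].
Sum = 20.

20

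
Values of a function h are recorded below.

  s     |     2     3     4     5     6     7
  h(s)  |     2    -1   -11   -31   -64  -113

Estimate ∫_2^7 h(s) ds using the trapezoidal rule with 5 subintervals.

Δs = 1.
T_5 = (1/2)·[2 + 2·(-1) + 2·(-11) + 2·(-31) + 2·(-64) + (-113)] = -162.5.

-162.5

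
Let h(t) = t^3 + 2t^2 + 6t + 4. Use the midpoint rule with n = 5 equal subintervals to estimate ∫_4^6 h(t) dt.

Δt = (6 − 4)/5 = 0.4.
Midpoints: 4.2, 4.6, 5, 5.4, 5.8.
h(4.2) = 138.568, h(4.6) = 171.256, h(5) = 209, h(5.4) = 252.184, h(5.8) = 301.192.
Sum = Δt · [h(4.2) + h(4.6) + h(5) + h(5.4) + h(5.8)].
Sum = 428.88.

428.88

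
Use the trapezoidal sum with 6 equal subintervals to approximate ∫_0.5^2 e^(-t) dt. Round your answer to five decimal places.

Δt = (2 − 0.5)/6 = 0.25.
f(0.5) ≈ 0.60653, f(0.75) ≈ 0.47237, f(1) ≈ 0.36788, f(1.25) ≈ 0.28650, f(1.5) ≈ 0.22313, f(1.75) ≈ 0.17377, f(2) ≈ 0.13534.
T_6 = (Δt/2)·[f(t_0) + 2f(t_1) + ... + 2f(t_{5}) + f(t_6)].
Sum ≈ 0.47365.

0.47365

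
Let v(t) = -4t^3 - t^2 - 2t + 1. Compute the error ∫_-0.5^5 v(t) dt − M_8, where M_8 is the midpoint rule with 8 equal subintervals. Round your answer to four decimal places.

-6.0658

Exact integral: ∫_-0.5^5 v(t) dt ≈ -685.895833.
M_8 ≈ -679.830078.
Error ≈ -685.895833 − (-679.830078) ≈ -6.0658.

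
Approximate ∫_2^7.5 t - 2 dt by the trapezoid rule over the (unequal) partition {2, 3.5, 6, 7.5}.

15.125

Subinterval widths: 1.5, 2.5, 1.5.
f(2) = 0, f(3.5) = 1.5, f(6) = 4, f(7.5) = 5.5.
On each subinterval the trapezoid contributes (Δt_i/2)·[f(t_{i-1}) + f(t_i)].
Sum = 15.125.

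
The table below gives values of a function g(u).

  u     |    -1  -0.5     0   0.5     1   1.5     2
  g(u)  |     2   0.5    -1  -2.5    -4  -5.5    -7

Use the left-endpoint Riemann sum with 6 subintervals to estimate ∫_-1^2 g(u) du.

Δu = 0.5.
Sum = 0.5·[2 + 0.5 + (-1) + (-2.5) + (-4) + (-5.5)] = -5.25.

-5.25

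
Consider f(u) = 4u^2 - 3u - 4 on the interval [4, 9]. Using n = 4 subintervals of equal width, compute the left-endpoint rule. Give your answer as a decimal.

621.25

Δu = (9 − 4)/4 = 1.25.
Left endpoints: 4, 5.25, 6.5, 7.75.
f(4) = 48, f(5.25) = 90.5, f(6.5) = 145.5, f(7.75) = 213.
Sum = Δu · [f(4) + f(5.25) + f(6.5) + f(7.75)].
Sum = 621.25.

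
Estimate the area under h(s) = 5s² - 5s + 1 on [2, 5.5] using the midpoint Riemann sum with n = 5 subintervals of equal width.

201.11875

Δs = (5.5 − 2)/5 = 0.7.
Midpoints: 2.35, 3.05, 3.75, 4.45, 5.15.
h(2.35) = 16.8625, h(3.05) = 32.2625, h(3.75) = 52.5625, h(4.45) = 77.7625, h(5.15) = 107.8625.
Sum = Δs · [h(2.35) + h(3.05) + h(3.75) + h(4.45) + h(5.15)].
Sum = 201.11875.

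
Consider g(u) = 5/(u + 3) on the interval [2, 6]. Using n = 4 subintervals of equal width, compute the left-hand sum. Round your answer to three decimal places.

Δu = (6 − 2)/4 = 1.
Left endpoints: 2, 3, 4, 5.
g(2) = 1, g(3) = 5/6, g(4) = 5/7, g(5) = 0.625.
Sum = Δu · [g(2) + g(3) + g(4) + g(5)].
Sum ≈ 3.173.

3.173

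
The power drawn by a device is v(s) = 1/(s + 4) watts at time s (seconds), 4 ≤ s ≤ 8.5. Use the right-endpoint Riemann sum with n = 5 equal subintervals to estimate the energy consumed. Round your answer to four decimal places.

Δs = (8.5 − 4)/5 = 0.9.
Right endpoints: 4.9, 5.8, 6.7, 7.6, 8.5.
v(4.9) = 10/89, v(5.8) = 5/49, v(6.7) = 10/107, v(7.6) = 5/58, v(8.5) = 0.08.
Sum = Δs · [v(4.9) + v(5.8) + v(6.7) + v(7.6) + v(8.5)].
Sum ≈ 0.4267.

0.4267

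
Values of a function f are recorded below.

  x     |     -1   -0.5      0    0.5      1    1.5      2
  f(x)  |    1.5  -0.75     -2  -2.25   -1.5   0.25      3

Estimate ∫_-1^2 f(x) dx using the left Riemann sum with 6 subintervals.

-2.375

Δx = 0.5.
Sum = 0.5·[1.5 + (-0.75) + (-2) + (-2.25) + (-1.5) + 0.25] = -2.375.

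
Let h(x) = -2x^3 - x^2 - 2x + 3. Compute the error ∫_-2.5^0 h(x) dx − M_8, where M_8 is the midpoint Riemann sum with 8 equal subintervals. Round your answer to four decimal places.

Exact integral: ∫_-2.5^0 h(x) dx ≈ 28.072917.
M_8 ≈ 27.940674.
Error ≈ 28.072917 − 27.940674 ≈ 0.1322.

0.1322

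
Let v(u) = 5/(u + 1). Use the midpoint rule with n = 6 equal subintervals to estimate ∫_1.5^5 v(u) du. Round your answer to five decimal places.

Δu = (5 − 1.5)/6 = 7/12.
Midpoints: 43/24, 2.375, 71/24, 85/24, 4.125, 113/24.
v(43/24) = 120/67, v(2.375) = 40/27, v(71/24) = 24/19, v(85/24) = 120/109, v(4.125) = 40/41, v(113/24) = 120/137.
Sum = Δu · [v(43/24) + v(2.375) + v(71/24) + ...].
Sum ≈ 4.36807.

4.36807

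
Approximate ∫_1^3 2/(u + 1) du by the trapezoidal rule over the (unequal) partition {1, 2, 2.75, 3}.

1.4125

Subinterval widths: 1, 0.75, 0.25.
f(1) = 1, f(2) = 2/3, f(2.75) = 8/15, f(3) = 0.5.
On each subinterval the trapezoid contributes (Δu_i/2)·[f(u_{i-1}) + f(u_i)].
Sum = 1.4125.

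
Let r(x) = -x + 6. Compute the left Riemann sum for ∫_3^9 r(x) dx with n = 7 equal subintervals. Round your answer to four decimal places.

2.5714

Δx = (9 − 3)/7 = 6/7.
Left endpoints: 3, 27/7, 33/7, 39/7, 45/7, 51/7, 57/7.
r(3) = 3, r(27/7) = 15/7, r(33/7) = 9/7, r(39/7) = 3/7, r(45/7) = -3/7, r(51/7) = -9/7, r(57/7) = -15/7.
Sum = Δx · [r(3) + r(27/7) + r(33/7) + ...].
Sum ≈ 2.5714.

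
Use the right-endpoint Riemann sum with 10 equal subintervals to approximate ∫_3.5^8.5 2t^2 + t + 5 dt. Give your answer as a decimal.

Δt = (8.5 − 3.5)/10 = 0.5.
Right endpoints: 4, 4.5, 5, 5.5, 6, 6.5, 7, 7.5, 8, 8.5.
f(4) = 41, f(4.5) = 50, f(5) = 60, f(5.5) = 71, f(6) = 83, f(6.5) = 96, f(7) = 110, f(7.5) = 125, f(8) = 141, f(8.5) = 158.
Sum = Δt · [f(4) + f(4.5) + f(5) + ...].
Sum = 467.5.

467.5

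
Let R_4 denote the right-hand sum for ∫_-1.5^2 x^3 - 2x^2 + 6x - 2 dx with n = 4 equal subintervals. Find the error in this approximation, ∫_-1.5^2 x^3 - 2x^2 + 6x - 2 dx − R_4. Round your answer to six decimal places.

Exact integral: ∫_-1.5^2 f(x) dx ≈ -6.59895833.
R_4 ≈ 5.47558594.
Error ≈ -6.59895833 − 5.47558594 ≈ -12.074544.

-12.074544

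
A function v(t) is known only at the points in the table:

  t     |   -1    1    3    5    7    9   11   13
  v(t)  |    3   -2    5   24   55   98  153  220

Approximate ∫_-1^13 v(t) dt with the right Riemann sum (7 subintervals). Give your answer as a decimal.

1106

Δt = 2.
Sum = 2·[(-2) + 5 + 24 + 55 + 98 + 153 + 220] = 1106.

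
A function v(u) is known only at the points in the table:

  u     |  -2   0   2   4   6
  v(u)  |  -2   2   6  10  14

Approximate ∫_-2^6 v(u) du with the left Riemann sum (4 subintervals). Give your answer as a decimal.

Δu = 2.
Sum = 2·[(-2) + 2 + 6 + 10] = 32.

32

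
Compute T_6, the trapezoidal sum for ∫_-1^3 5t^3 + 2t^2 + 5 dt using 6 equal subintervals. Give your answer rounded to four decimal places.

143.7037

Δt = (3 − (-1))/6 = 2/3.
f(-1) = 2, f(-1/3) = 136/27, f(1/3) = 146/27, f(1) = 12, f(5/3) = 910/27, f(7/3) = 2144/27, f(3) = 158.
T_6 = (Δt/2)·[f(t_0) + 2f(t_1) + ... + 2f(t_{5}) + f(t_6)].
Sum ≈ 143.7037.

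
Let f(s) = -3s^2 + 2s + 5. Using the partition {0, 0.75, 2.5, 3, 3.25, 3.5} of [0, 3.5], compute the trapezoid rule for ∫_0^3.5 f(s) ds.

Subinterval widths: 0.75, 1.75, 0.5, 0.25, 0.25.
f(0) = 5, f(0.75) = 4.8125, f(2.5) = -8.75, f(3) = -16, f(3.25) = -20.1875, f(3.5) = -24.75.
On each subinterval the trapezoid contributes (Δs_i/2)·[f(s_{i-1}) + f(s_i)].
Sum = -16.09375.

-16.09375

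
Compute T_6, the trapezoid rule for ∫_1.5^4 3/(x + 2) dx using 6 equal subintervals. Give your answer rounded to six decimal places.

1.619323

Δx = (4 − 1.5)/6 = 5/12.
f(1.5) = 6/7, f(23/12) = 36/47, f(7/3) = 9/13, f(2.75) = 12/19, f(19/6) = 18/31, f(43/12) = 36/67, f(4) = 0.5.
T_6 = (Δx/2)·[f(x_0) + 2f(x_1) + ... + 2f(x_{5}) + f(x_6)].
Sum ≈ 1.619323.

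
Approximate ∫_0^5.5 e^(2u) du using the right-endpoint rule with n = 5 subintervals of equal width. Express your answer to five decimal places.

Δu = (5.5 − 0)/5 = 1.1.
Right endpoints: 1.1, 2.2, 3.3, 4.4, 5.5.
f(1.1) ≈ 9.02501, f(2.2) ≈ 81.45087, f(3.3) ≈ 735.09519, f(4.4) ≈ 6634.24401, f(5.5) ≈ 59874.14172.
Sum = Δu · [f(1.1) + f(2.2) + f(3.3) + f(4.4) + f(5.5)].
Sum ≈ 74067.35247.

74067.35247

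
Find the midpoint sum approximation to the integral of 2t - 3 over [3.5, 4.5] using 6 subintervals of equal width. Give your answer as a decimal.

Δt = (4.5 − 3.5)/6 = 1/6.
Midpoints: 43/12, 3.75, 47/12, 49/12, 4.25, 53/12.
f(43/12) = 25/6, f(3.75) = 4.5, f(47/12) = 29/6, f(49/12) = 31/6, f(4.25) = 5.5, f(53/12) = 35/6.
Sum = Δt · [f(43/12) + f(3.75) + f(47/12) + ...].
Sum = 5.

5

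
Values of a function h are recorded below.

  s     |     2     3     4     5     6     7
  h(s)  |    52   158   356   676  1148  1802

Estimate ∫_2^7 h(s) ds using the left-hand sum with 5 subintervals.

Δs = 1.
Sum = 1·[52 + 158 + 356 + 676 + 1148] = 2390.

2390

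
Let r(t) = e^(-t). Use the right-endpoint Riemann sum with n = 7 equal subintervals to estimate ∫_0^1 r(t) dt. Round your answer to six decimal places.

0.588044

Δt = (1 − 0)/7 = 1/7.
Right endpoints: 1/7, 2/7, 3/7, 4/7, 5/7, 6/7, 1.
r(1/7) ≈ 0.866878, r(2/7) ≈ 0.751477, r(3/7) ≈ 0.651439, r(4/7) ≈ 0.564718, r(5/7) ≈ 0.489542, r(6/7) ≈ 0.424373, r(1) ≈ 0.367879.
Sum = Δt · [r(1/7) + r(2/7) + r(3/7) + ...].
Sum ≈ 0.588044.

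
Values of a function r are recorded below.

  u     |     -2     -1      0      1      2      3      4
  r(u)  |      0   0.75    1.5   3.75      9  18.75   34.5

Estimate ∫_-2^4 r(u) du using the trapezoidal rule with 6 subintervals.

Δu = 1.
T_6 = (1/2)·[0 + 2·0.75 + 2·1.5 + 2·3.75 + 2·9 + 2·18.75 + 34.5] = 51.

51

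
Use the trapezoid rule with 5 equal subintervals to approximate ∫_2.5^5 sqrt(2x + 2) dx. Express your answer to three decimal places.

Δx = (5 − 2.5)/5 = 0.5.
f(2.5) ≈ 2.646, f(3) ≈ 2.828, f(3.5) ≈ 3.000, f(4) ≈ 3.162, f(4.5) ≈ 3.317, f(5) ≈ 3.464.
T_5 = (Δx/2)·[f(x_0) + 2f(x_1) + ... + 2f(x_{4}) + f(x_5)].
Sum ≈ 7.681.

7.681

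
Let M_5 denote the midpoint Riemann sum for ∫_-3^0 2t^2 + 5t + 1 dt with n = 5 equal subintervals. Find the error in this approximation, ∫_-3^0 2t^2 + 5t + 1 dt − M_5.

Exact integral: ∫_-3^0 f(t) dt = -1.5.
M_5 = -1.68.
Error = -1.5 − (-1.68) = 0.18.

0.18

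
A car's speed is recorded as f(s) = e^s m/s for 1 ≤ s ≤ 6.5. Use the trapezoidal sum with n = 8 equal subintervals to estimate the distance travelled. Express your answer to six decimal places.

Δs = (6.5 − 1)/8 = 0.6875.
f(1) ≈ 2.718282, f(1.6875) ≈ 5.405949, f(2.375) ≈ 10.751013, f(3.0625) ≈ 21.380943, f(3.75) ≈ 42.521082, f(4.4375) ≈ 84.563269, f(5.125) ≈ 168.174142, f(5.8125) ≈ 334.454217, f(6.5) ≈ 665.141633.
T_8 = (Δs/2)·[f(s_0) + 2f(s_1) + ... + 2f(s_{7}) + f(s_8)].
Sum ≈ 688.311643.

688.311643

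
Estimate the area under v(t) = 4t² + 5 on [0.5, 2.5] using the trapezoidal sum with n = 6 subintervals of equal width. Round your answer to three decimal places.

30.815

Δt = (2.5 − 0.5)/6 = 1/3.
v(0.5) = 6, v(5/6) = 70/9, v(7/6) = 94/9, v(1.5) = 14, v(11/6) = 166/9, v(13/6) = 214/9, v(2.5) = 30.
T_6 = (Δt/2)·[v(t_0) + 2v(t_1) + ... + 2v(t_{5}) + v(t_6)].
Sum ≈ 30.815.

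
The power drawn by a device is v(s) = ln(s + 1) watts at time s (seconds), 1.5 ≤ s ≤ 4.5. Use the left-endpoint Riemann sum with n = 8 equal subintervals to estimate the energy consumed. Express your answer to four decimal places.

Δs = (4.5 − 1.5)/8 = 0.375.
Left endpoints: 1.5, 1.875, 2.25, 2.625, 3, 3.375, 3.75, 4.125.
v(1.5) ≈ 0.9163, v(1.875) ≈ 1.0561, v(2.25) ≈ 1.1787, v(2.625) ≈ 1.2879, v(3) ≈ 1.3863, v(3.375) ≈ 1.4759, v(3.75) ≈ 1.5581, v(4.125) ≈ 1.6341.
Sum = Δs · [v(1.5) + v(1.875) + v(2.25) + ...].
Sum ≈ 3.9350.

3.9350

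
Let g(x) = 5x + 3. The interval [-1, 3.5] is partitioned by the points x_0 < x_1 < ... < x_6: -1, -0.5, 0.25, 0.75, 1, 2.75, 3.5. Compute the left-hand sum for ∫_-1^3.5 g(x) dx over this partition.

29.75

Subinterval widths: 0.5, 0.75, 0.5, 0.25, 1.75, 0.75.
Left endpoints: -1, -0.5, 0.25, 0.75, 1, 2.75.
g(-1) = -2, g(-0.5) = 0.5, g(0.25) = 4.25, g(0.75) = 6.75, g(1) = 8, g(2.75) = 16.75.
Sum = Σ Δx_i · g(x_i).
Sum = 29.75.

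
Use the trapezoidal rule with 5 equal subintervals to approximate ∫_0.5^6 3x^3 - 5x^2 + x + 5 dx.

684.43375

Δx = (6 − 0.5)/5 = 1.1.
f(0.5) = 4.625, f(1.6) = 6.088, f(2.7) = 30.299, f(3.8) = 101.216, f(4.9) = 242.797, f(6) = 479.
T_5 = (Δx/2)·[f(x_0) + 2f(x_1) + ... + 2f(x_{4}) + f(x_5)].
Sum = 684.43375.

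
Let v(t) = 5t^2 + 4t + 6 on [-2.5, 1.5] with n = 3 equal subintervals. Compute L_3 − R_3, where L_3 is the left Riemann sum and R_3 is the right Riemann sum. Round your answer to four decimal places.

5.3333

L_3 ≈ 56.259259.
R_3 ≈ 50.925926.
L_3 − R_3 ≈ 5.3333.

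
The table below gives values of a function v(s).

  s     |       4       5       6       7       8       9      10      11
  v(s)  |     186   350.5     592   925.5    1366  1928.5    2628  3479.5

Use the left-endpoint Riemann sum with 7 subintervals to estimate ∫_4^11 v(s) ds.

Δs = 1.
Sum = 1·[186 + 350.5 + 592 + 925.5 + 1366 + 1928.5 + 2628] = 7976.5.

7976.5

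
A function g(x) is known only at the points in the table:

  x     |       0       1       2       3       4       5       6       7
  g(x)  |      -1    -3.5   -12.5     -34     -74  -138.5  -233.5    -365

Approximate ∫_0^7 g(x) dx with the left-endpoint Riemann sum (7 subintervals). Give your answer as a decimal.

-497

Δx = 1.
Sum = 1·[(-1) + (-3.5) + (-12.5) + (-34) + (-74) + (-138.5) + (-233.5)] = -497.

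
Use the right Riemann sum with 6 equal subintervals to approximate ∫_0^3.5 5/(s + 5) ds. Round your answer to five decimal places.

2.53675

Δs = (3.5 − 0)/6 = 7/12.
Right endpoints: 7/12, 7/6, 1.75, 7/3, 35/12, 3.5.
f(7/12) = 60/67, f(7/6) = 30/37, f(1.75) = 20/27, f(7/3) = 15/22, f(35/12) = 12/19, f(3.5) = 10/17.
Sum = Δs · [f(7/12) + f(7/6) + f(1.75) + ...].
Sum ≈ 2.53675.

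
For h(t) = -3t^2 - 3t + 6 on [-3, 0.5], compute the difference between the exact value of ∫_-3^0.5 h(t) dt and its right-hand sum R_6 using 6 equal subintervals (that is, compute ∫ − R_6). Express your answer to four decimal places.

-3.9983

Exact integral: ∫_-3^0.5 h(t) dt = 7.
R_6 ≈ 10.998264.
Error ≈ 7 − 10.998264 ≈ -3.9983.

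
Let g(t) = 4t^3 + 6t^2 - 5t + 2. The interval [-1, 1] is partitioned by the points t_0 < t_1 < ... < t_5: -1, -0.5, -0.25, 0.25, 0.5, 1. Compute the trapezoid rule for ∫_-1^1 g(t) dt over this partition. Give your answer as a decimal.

Subinterval widths: 0.5, 0.25, 0.5, 0.25, 0.5.
g(-1) = 9, g(-0.5) = 5.5, g(-0.25) = 3.5625, g(0.25) = 1.1875, g(0.5) = 1.5, g(1) = 7.
On each subinterval the trapezoid contributes (Δt_i/2)·[g(t_{i-1}) + g(t_i)].
Sum = 8.40625.

8.40625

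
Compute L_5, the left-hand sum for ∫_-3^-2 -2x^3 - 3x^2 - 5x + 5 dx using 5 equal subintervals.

Δx = (-2 − (-3))/5 = 0.2.
Left endpoints: -3, -2.8, -2.6, -2.4, -2.2.
f(-3) = 47, f(-2.8) = 39.384, f(-2.6) = 32.872, f(-2.4) = 27.368, f(-2.2) = 22.776.
Sum = Δx · [f(-3) + f(-2.8) + f(-2.6) + f(-2.4) + f(-2.2)].
Sum = 33.88.

33.88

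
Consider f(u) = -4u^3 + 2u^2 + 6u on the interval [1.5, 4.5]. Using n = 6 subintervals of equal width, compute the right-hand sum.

Δu = (4.5 − 1.5)/6 = 0.5.
Right endpoints: 2, 2.5, 3, 3.5, 4, 4.5.
f(2) = -12, f(2.5) = -35, f(3) = -72, f(3.5) = -126, f(4) = -200, f(4.5) = -297.
Sum = Δu · [f(2) + f(2.5) + f(3) + ...].
Sum = -371.

-371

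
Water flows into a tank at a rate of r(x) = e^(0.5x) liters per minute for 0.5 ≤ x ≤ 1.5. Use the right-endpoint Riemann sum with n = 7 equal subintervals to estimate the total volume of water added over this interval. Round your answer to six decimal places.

Δx = (1.5 − 0.5)/7 = 1/7.
Right endpoints: 9/14, 11/14, 13/14, 15/14, 17/14, 19/14, 1.5.
r(9/14) ≈ 1.379096, r(11/14) ≈ 1.481207, r(13/14) ≈ 1.590877, r(15/14) ≈ 1.708668, r(17/14) ≈ 1.835181, r(19/14) ≈ 1.971060, r(1.5) ≈ 2.117000.
Sum = Δx · [r(9/14) + r(11/14) + r(13/14) + ...].
Sum ≈ 1.726156.

1.726156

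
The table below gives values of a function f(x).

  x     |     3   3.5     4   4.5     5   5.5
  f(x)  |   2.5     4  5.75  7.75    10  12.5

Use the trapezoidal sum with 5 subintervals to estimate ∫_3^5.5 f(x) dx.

Δx = 0.5.
T_5 = (0.5/2)·[2.5 + 2·4 + 2·5.75 + 2·7.75 + 2·10 + 12.5] = 17.5.

17.5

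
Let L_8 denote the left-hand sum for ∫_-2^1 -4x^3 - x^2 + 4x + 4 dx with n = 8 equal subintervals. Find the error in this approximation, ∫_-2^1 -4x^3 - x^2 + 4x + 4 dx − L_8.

-4.2890625

Exact integral: ∫_-2^1 f(x) dx = 18.
L_8 = 22.2890625.
Error = 18 − 22.2890625 = -4.2890625.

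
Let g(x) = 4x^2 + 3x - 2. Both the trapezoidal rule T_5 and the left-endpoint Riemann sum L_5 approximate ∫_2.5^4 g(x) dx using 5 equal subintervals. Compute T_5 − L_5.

6.525

T_5 = 76.215.
L_5 = 69.69.
T_5 − L_5 = 6.525.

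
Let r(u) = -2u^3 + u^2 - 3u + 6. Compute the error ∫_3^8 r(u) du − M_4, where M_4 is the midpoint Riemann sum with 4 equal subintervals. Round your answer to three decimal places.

Exact integral: ∫_3^8 r(u) du ≈ -1898.33333.
M_4 = -1877.5.
Error ≈ -1898.33333 − (-1877.5) ≈ -20.833.

-20.833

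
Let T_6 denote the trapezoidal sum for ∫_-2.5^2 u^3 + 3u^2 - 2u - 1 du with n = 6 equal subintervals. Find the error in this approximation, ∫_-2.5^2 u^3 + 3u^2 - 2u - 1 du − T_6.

-0.94921875

Exact integral: ∫_-2.5^2 f(u) du = 15.609375.
T_6 = 16.55859375.
Error = 15.609375 − 16.55859375 = -0.94921875.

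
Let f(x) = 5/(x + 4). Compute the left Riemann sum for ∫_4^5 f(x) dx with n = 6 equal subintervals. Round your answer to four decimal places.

Δx = (5 − 4)/6 = 1/6.
Left endpoints: 4, 25/6, 13/3, 4.5, 14/3, 29/6.
f(4) = 0.625, f(25/6) = 30/49, f(13/3) = 0.6, f(4.5) = 10/17, f(14/3) = 15/26, f(29/6) = 30/53.
Sum = Δx · [f(4) + f(25/6) + f(13/3) + ...].
Sum ≈ 0.5947.

0.5947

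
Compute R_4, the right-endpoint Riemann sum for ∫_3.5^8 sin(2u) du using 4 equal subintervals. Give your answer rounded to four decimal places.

-0.0714

Δu = (8 − 3.5)/4 = 1.125.
Right endpoints: 4.625, 5.75, 6.875, 8.
f(4.625) ≈ 0.1739, f(5.75) ≈ -0.8755, f(6.875) ≈ 0.9260, f(8) ≈ -0.2879.
Sum = Δu · [f(4.625) + f(5.75) + f(6.875) + f(8)].
Sum ≈ -0.0714.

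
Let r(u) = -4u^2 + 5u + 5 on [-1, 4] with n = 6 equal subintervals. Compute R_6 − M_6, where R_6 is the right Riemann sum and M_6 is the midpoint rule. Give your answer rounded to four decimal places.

-18.0556

R_6 ≈ -41.064815.
M_6 ≈ -23.009259.
R_6 − M_6 ≈ -18.0556.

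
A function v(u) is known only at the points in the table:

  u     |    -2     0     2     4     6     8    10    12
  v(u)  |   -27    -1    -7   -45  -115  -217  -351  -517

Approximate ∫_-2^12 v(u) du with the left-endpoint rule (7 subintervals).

-1526

Δu = 2.
Sum = 2·[(-27) + (-1) + (-7) + (-45) + (-115) + (-217) + (-351)] = -1526.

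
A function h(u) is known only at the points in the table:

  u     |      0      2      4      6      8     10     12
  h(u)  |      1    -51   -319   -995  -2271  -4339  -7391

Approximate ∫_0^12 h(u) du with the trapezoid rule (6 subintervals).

-23340

Δu = 2.
T_6 = (2/2)·[1 + 2·(-51) + 2·(-319) + 2·(-995) + 2·(-2271) + 2·(-4339) + (-7391)] = -23340.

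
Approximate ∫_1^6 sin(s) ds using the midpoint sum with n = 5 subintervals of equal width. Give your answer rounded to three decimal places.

-0.438

Δs = (6 − 1)/5 = 1.
Midpoints: 1.5, 2.5, 3.5, 4.5, 5.5.
f(1.5) ≈ 0.997, f(2.5) ≈ 0.598, f(3.5) ≈ -0.351, f(4.5) ≈ -0.978, f(5.5) ≈ -0.706.
Sum = Δs · [f(1.5) + f(2.5) + f(3.5) + f(4.5) + f(5.5)].
Sum ≈ -0.438.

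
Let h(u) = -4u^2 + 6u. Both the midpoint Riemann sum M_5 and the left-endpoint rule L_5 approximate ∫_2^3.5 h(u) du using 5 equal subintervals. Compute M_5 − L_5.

-3.465

M_5 = -21.705.
L_5 = -18.24.
M_5 − L_5 = -3.465.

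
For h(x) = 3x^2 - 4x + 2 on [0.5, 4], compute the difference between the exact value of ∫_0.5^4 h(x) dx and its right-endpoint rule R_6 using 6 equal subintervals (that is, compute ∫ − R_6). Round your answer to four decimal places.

-10.2934

Exact integral: ∫_0.5^4 h(x) dx = 39.375.
R_6 ≈ 49.668403.
Error ≈ 39.375 − 49.668403 ≈ -10.2934.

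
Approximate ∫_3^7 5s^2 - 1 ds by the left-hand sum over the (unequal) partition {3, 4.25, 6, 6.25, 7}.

401.78125

Subinterval widths: 1.25, 1.75, 0.25, 0.75.
Left endpoints: 3, 4.25, 6, 6.25.
f(3) = 44, f(4.25) = 89.3125, f(6) = 179, f(6.25) = 194.3125.
Sum = Σ Δs_i · f(s_i).
Sum = 401.78125.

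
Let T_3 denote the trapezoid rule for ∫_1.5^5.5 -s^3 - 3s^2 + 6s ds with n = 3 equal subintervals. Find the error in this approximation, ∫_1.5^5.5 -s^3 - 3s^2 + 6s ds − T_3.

Exact integral: ∫_1.5^5.5 f(s) ds = -306.5.
T_3 = -322.5.
Error = -306.5 − (-322.5) = 16.

16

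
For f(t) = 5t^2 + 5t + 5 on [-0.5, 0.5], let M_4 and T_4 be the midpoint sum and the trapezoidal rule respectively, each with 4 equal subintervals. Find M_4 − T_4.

-0.078125

M_4 = 5.390625.
T_4 = 5.46875.
M_4 − T_4 = -0.078125.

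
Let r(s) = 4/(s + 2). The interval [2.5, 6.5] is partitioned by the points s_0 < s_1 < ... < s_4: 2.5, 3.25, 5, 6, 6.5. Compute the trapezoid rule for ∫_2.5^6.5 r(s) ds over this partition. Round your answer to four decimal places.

Subinterval widths: 0.75, 1.75, 1, 0.5.
r(2.5) = 8/9, r(3.25) = 16/21, r(5) = 4/7, r(6) = 0.5, r(6.5) = 8/17.
On each subinterval the trapezoid contributes (Δs_i/2)·[r(s_{i-1}) + r(s_i)].
Sum ≈ 2.5641.

2.5641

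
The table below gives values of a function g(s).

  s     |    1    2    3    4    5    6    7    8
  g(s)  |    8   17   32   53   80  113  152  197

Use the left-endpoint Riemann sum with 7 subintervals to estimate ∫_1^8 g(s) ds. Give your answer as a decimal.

455

Δs = 1.
Sum = 1·[8 + 17 + 32 + 53 + 80 + 113 + 152] = 455.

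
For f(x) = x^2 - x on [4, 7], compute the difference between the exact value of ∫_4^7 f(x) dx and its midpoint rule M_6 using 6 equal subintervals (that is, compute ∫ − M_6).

0.0625

Exact integral: ∫_4^7 f(x) dx = 76.5.
M_6 = 76.4375.
Error = 76.5 − 76.4375 = 0.0625.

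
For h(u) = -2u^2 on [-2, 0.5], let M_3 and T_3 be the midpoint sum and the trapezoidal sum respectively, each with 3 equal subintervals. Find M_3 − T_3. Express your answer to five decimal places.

0.86806

M_3 ≈ -5.1273148.
T_3 ≈ -5.9953704.
M_3 − T_3 ≈ 0.86806.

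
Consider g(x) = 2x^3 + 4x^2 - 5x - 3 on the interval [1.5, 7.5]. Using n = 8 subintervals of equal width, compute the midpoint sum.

Δx = (7.5 − 1.5)/8 = 0.75.
Midpoints: 1.875, 2.625, 3.375, 4.125, 4.875, 5.625, 6.375, 7.125.
g(1.875) = 14.87109375, g(2.625) = 47.61328125, g(3.375) = 102.57421875, g(4.125) = 184.81640625, g(4.875) = 299.40234375, g(5.625) = 451.39453125, g(6.375) = 645.85546875, g(7.125) = 887.84765625.
Sum = Δx · [g(1.875) + g(2.625) + g(3.375) + ...].
Sum = 1975.78125.

1975.78125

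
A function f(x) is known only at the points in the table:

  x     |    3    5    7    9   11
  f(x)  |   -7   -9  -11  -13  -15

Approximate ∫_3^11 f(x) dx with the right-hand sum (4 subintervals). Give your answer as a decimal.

Δx = 2.
Sum = 2·[(-9) + (-11) + (-13) + (-15)] = -96.

-96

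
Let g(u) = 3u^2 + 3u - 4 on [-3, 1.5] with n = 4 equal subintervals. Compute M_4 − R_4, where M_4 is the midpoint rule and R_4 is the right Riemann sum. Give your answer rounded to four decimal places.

-0.4746

M_4 ≈ 0.826172.
R_4 = 1.30078125.
M_4 − R_4 ≈ -0.4746.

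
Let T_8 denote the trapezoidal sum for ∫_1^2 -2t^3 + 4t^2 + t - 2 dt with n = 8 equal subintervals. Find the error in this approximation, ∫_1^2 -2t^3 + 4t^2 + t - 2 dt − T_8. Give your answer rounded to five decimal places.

Exact integral: ∫_1^2 f(t) dt ≈ 1.3333333.
T_8 = 1.3203125.
Error ≈ 1.3333333 − 1.3203125 ≈ 0.01302.

0.01302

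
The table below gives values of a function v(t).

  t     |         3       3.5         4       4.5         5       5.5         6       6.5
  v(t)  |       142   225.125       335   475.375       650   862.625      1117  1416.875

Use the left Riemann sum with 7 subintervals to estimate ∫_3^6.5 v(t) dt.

1903.5625

Δt = 0.5.
Sum = 0.5·[142 + 225.125 + 335 + 475.375 + 650 + 862.625 + 1117] = 1903.5625.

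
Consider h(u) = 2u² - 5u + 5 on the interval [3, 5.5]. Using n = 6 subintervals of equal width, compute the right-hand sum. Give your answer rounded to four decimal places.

Δu = (5.5 − 3)/6 = 5/12.
Right endpoints: 41/12, 23/6, 4.25, 14/3, 61/12, 5.5.
h(41/12) = 811/72, h(23/6) = 137/9, h(4.25) = 19.875, h(14/3) = 227/9, h(61/12) = 2251/72, h(5.5) = 38.
Sum = Δu · [h(41/12) + h(23/6) + h(4.25) + ...].
Sum ≈ 58.6863.

58.6863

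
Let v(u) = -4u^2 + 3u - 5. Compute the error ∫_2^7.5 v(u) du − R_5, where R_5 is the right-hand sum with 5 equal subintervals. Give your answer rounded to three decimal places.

Exact integral: ∫_2^7.5 v(u) du ≈ -500.95833.
R_5 = -611.27.
Error ≈ -500.95833 − (-611.27) ≈ 110.312.

110.312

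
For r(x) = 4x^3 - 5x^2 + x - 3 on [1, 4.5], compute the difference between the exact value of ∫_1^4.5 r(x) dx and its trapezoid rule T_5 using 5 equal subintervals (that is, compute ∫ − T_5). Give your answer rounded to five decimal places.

Exact integral: ∫_1^4.5 r(x) dx ≈ 257.9791667.
T_5 = 265.9825.
Error ≈ 257.9791667 − 265.9825 ≈ -8.00333.

-8.00333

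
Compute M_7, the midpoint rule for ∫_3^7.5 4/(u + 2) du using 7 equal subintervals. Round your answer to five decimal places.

2.56543

Δu = (7.5 − 3)/7 = 9/14.
Midpoints: 93/28, 111/28, 129/28, 5.25, 165/28, 183/28, 201/28.
f(93/28) = 112/149, f(111/28) = 112/167, f(129/28) = 112/185, f(5.25) = 16/29, f(165/28) = 112/221, f(183/28) = 112/239, f(201/28) = 112/257.
Sum = Δu · [f(93/28) + f(111/28) + f(129/28) + ...].
Sum ≈ 2.56543.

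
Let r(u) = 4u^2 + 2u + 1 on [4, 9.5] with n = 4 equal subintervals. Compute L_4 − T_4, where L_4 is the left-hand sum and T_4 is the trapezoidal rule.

L_4 = 932.765625.
T_4 = 1144.515625.
L_4 − T_4 = -211.75.

-211.75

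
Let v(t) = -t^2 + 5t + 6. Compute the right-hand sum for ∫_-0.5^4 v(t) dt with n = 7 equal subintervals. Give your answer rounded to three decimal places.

46.860

Δt = (4 − (-0.5))/7 = 9/14.
Right endpoints: 1/7, 11/14, 10/7, 29/14, 19/7, 47/14, 4.
v(1/7) = 328/49, v(11/14) = 1825/196, v(10/7) = 544/49, v(29/14) = 2365/196, v(19/7) = 598/49, v(47/14) = 2257/196, v(4) = 10.
Sum = Δt · [v(1/7) + v(11/14) + v(10/7) + ...].
Sum ≈ 46.860.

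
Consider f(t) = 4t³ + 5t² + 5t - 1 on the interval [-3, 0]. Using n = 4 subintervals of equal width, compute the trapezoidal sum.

-65.15625

Δt = (0 − (-3))/4 = 0.75.
f(-3) = -79, f(-2.25) = -32.5, f(-1.5) = -10.75, f(-0.75) = -3.625, f(0) = -1.
T_4 = (Δt/2)·[f(t_0) + 2f(t_1) + 2f(t_2) + 2f(t_3) + f(t_4)].
Sum = -65.15625.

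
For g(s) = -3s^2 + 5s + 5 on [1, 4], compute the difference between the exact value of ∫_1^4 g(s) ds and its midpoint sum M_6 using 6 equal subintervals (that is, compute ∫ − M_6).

Exact integral: ∫_1^4 g(s) ds = -10.5.
M_6 = -10.3125.
Error = -10.5 − (-10.3125) = -0.1875.

-0.1875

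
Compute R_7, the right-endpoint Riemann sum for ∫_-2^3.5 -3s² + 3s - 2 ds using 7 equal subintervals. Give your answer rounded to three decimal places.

Δs = (3.5 − (-2))/7 = 11/14.
Right endpoints: -17/14, -3/7, 5/14, 8/7, 27/14, 19/7, 3.5.
f(-17/14) = -1973/196, f(-3/7) = -188/49, f(5/14) = -257/196, f(8/7) = -122/49, f(27/14) = -1445/196, f(19/7) = -782/49, f(3.5) = -28.25.
Sum = Δs · [f(-17/14) + f(-3/7) + f(5/14) + ...].
Sum ≈ -54.439.

-54.439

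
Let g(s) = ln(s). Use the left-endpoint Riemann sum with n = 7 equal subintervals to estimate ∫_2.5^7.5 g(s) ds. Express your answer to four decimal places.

Δs = (7.5 − 2.5)/7 = 5/7.
Left endpoints: 2.5, 45/14, 55/14, 65/14, 75/14, 85/14, 95/14.
g(2.5) ≈ 0.9163, g(45/14) ≈ 1.1676, g(55/14) ≈ 1.3683, g(65/14) ≈ 1.5353, g(75/14) ≈ 1.6784, g(85/14) ≈ 1.8036, g(95/14) ≈ 1.9148.
Sum = Δs · [g(2.5) + g(45/14) + g(55/14) + ...].
Sum ≈ 7.4174.

7.4174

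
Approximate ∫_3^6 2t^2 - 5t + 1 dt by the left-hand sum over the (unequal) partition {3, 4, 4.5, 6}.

39

Subinterval widths: 1, 0.5, 1.5.
Left endpoints: 3, 4, 4.5.
f(3) = 4, f(4) = 13, f(4.5) = 19.
Sum = Σ Δt_i · f(t_i).
Sum = 39.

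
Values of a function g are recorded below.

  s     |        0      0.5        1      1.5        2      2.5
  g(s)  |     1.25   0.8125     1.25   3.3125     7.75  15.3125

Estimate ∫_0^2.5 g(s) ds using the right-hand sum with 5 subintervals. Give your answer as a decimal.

Δs = 0.5.
Sum = 0.5·[0.8125 + 1.25 + 3.3125 + 7.75 + 15.3125] = 14.21875.

14.21875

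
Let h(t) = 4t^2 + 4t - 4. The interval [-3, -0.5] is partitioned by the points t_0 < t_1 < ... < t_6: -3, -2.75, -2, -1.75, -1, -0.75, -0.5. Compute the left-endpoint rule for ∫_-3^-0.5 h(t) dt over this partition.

16.1875

Subinterval widths: 0.25, 0.75, 0.25, 0.75, 0.25, 0.25.
Left endpoints: -3, -2.75, -2, -1.75, -1, -0.75.
h(-3) = 20, h(-2.75) = 15.25, h(-2) = 4, h(-1.75) = 1.25, h(-1) = -4, h(-0.75) = -4.75.
Sum = Σ Δt_i · h(t_i).
Sum = 16.1875.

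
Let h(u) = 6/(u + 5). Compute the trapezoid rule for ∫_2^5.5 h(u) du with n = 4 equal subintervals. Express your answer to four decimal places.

2.4371

Δu = (5.5 − 2)/4 = 0.875.
h(2) = 6/7, h(2.875) = 16/21, h(3.75) = 24/35, h(4.625) = 48/77, h(5.5) = 4/7.
T_4 = (Δu/2)·[h(u_0) + 2h(u_1) + 2h(u_2) + 2h(u_3) + h(u_4)].
Sum ≈ 2.4371.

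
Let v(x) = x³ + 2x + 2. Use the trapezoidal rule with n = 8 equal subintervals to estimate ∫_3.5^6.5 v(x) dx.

445.8046875

Δx = (6.5 − 3.5)/8 = 0.375.
v(3.5) = 51.875, v(3.875) = 34783/512, v(4.25) = 87.265625, v(4.625) = 56413/512, v(5) = 137, v(5.375) = 86035/512, v(5.75) = 203.609375, v(6.125) = 124945/512, v(6.5) = 289.625.
T_8 = (Δx/2)·[v(x_0) + 2v(x_1) + ... + 2v(x_{7}) + v(x_8)].
Sum = 445.8046875.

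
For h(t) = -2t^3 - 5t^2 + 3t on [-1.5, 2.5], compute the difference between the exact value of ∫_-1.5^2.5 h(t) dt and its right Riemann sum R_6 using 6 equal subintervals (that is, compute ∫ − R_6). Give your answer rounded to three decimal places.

17.704

Exact integral: ∫_-1.5^2.5 h(t) dt ≈ -42.66667.
R_6 ≈ -60.37037.
Error ≈ -42.66667 − (-60.37037) ≈ 17.704.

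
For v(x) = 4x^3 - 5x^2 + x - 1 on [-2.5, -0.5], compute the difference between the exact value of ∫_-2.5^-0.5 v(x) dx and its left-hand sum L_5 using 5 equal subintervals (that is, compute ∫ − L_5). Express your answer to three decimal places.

20.027

Exact integral: ∫_-2.5^-0.5 v(x) dx ≈ -69.83333.
L_5 = -89.86.
Error ≈ -69.83333 − (-89.86) ≈ 20.027.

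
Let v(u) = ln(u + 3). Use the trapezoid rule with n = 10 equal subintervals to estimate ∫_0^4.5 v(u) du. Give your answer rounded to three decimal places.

Δu = (4.5 − 0)/10 = 0.45.
v(0) ≈ 1.099, v(0.45) ≈ 1.238, v(0.9) ≈ 1.361, v(1.35) ≈ 1.470, v(1.8) ≈ 1.569, v(2.25) ≈ 1.658, v(2.7) ≈ 1.740, v(3.15) ≈ 1.816, v(3.6) ≈ 1.887, v(4.05) ≈ 1.953, v(4.5) ≈ 2.015.
T_10 = (Δu/2)·[v(u_0) + 2v(u_1) + ... + 2v(u_{9}) + v(u_10)].
Sum ≈ 7.313.

7.313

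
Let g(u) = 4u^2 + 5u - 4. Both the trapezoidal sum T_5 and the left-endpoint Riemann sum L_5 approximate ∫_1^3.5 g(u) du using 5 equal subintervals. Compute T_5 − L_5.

T_5 = 74.375.
L_5 = 60.
T_5 − L_5 = 14.375.

14.375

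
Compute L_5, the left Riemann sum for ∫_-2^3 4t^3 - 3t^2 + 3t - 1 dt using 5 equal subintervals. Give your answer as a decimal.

-35

Δt = (3 − (-2))/5 = 1.
Left endpoints: -2, -1, 0, 1, 2.
f(-2) = -51, f(-1) = -11, f(0) = -1, f(1) = 3, f(2) = 25.
Sum = Δt · [f(-2) + f(-1) + f(0) + f(1) + f(2)].
Sum = -35.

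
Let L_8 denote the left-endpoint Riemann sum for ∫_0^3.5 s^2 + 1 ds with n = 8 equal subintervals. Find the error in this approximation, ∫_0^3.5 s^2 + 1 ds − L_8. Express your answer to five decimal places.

2.56803

Exact integral: ∫_0^3.5 f(s) ds ≈ 17.7916667.
L_8 ≈ 15.2236328.
Error ≈ 17.7916667 − 15.2236328 ≈ 2.56803.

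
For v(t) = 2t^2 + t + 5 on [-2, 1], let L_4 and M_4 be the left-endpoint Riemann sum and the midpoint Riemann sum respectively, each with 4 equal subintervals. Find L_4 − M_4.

L_4 = 21.1875.
M_4 = 19.21875.
L_4 − M_4 = 1.96875.

1.96875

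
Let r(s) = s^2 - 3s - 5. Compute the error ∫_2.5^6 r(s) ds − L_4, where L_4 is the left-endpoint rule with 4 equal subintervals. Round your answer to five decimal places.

Exact integral: ∫_2.5^6 r(s) ds ≈ 4.6666667.
L_4 = -3.30859375.
Error ≈ 4.6666667 − (-3.30859375) ≈ 7.97526.

7.97526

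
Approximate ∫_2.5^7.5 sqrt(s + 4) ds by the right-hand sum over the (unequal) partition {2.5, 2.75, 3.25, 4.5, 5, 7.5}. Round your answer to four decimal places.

Subinterval widths: 0.25, 0.5, 1.25, 0.5, 2.5.
Right endpoints: 2.75, 3.25, 4.5, 5, 7.5.
f(2.75) ≈ 2.5981, f(3.25) ≈ 2.6926, f(4.5) ≈ 2.9155, f(5) ≈ 3.0000, f(7.5) ≈ 3.3912.
Sum = Σ Δs_i · f(s_i).
Sum ≈ 15.6181.

15.6181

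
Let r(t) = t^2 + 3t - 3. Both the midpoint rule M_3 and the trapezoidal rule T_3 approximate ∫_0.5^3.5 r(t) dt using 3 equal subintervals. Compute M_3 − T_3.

-0.75

M_3 = 23.
T_3 = 23.75.
M_3 − T_3 = -0.75.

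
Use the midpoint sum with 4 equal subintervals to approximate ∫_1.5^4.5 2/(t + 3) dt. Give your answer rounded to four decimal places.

1.0202

Δt = (4.5 − 1.5)/4 = 0.75.
Midpoints: 1.875, 2.625, 3.375, 4.125.
f(1.875) = 16/39, f(2.625) = 16/45, f(3.375) = 16/51, f(4.125) = 16/57.
Sum = Δt · [f(1.875) + f(2.625) + f(3.375) + f(4.125)].
Sum ≈ 1.0202.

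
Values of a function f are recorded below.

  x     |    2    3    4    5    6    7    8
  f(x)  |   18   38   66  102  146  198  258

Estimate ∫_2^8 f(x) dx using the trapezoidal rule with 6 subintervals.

688

Δx = 1.
T_6 = (1/2)·[18 + 2·38 + 2·66 + 2·102 + 2·146 + 2·198 + 258] = 688.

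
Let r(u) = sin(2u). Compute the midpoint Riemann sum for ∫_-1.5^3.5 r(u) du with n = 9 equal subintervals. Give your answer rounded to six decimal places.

-0.918470

Δu = (3.5 − (-1.5))/9 = 5/9.
Midpoints: -11/9, -2/3, -1/9, 4/9, 1, 14/9, 19/9, 8/3, 29/9.
r(-11/9) ≈ -0.642034, r(-2/3) ≈ -0.971938, r(-1/9) ≈ -0.220398, r(4/9) ≈ 0.776372, r(1) ≈ 0.909297, r(14/9) ≈ 0.030477, r(19/9) ≈ -0.882254, r(8/3) ≈ -0.813329, r(29/9) ≈ 0.160561.
Sum = Δu · [r(-11/9) + r(-2/3) + r(-1/9) + ...].
Sum ≈ -0.918470.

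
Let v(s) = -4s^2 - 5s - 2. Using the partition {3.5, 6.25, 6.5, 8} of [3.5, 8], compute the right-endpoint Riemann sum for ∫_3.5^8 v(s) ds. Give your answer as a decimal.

-1019

Subinterval widths: 2.75, 0.25, 1.5.
Right endpoints: 6.25, 6.5, 8.
v(6.25) = -189.5, v(6.5) = -203.5, v(8) = -298.
Sum = Σ Δs_i · v(s_i).
Sum = -1019.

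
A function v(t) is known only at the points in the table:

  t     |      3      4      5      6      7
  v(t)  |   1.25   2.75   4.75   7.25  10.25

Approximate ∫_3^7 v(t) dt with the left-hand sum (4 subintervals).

16

Δt = 1.
Sum = 1·[1.25 + 2.75 + 4.75 + 7.25] = 16.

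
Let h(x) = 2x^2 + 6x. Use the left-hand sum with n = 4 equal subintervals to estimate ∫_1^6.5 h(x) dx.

230.2265625

Δx = (6.5 − 1)/4 = 1.375.
Left endpoints: 1, 2.375, 3.75, 5.125.
h(1) = 8, h(2.375) = 25.53125, h(3.75) = 50.625, h(5.125) = 83.28125.
Sum = Δx · [h(1) + h(2.375) + h(3.75) + h(5.125)].
Sum = 230.2265625.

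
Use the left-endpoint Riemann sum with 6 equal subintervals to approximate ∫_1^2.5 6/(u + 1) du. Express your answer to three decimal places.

3.524

Δu = (2.5 − 1)/6 = 0.25.
Left endpoints: 1, 1.25, 1.5, 1.75, 2, 2.25.
f(1) = 3, f(1.25) = 8/3, f(1.5) = 2.4, f(1.75) = 24/11, f(2) = 2, f(2.25) = 24/13.
Sum = Δu · [f(1) + f(1.25) + f(1.5) + ...].
Sum ≈ 3.524.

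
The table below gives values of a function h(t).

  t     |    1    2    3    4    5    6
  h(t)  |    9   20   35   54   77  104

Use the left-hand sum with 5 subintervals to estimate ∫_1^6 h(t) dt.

Δt = 1.
Sum = 1·[9 + 20 + 35 + 54 + 77] = 195.

195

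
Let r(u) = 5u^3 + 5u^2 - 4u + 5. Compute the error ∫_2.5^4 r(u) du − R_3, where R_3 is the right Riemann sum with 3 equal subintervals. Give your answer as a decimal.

Exact integral: ∫_2.5^4 r(u) du = 339.796875.
R_3 = 414.3125.
Error = 339.796875 − 414.3125 = -74.515625.

-74.515625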